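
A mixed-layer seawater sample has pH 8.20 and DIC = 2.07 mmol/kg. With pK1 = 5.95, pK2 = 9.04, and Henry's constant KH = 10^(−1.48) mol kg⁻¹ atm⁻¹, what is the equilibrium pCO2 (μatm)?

α₀ = 1 / (1 + K1/[H⁺] + K1K2/[H⁺]²) = 1 / (1 + 10^+2.25 + 10^+1.41)
   = 1 / (1 + 177.83 + 25.704) = 1/204.53 = 0.004889
[CO2*] = α₀ × DIC = 0.004889 × 2.07 = 0.01012 mmol/kg = 10.12 μmol/kg
pCO2 = [CO2*]/KH = 1.012×10^-5 / 3.311×10^-2 = 306 μatm

pCO2 = 306 μatm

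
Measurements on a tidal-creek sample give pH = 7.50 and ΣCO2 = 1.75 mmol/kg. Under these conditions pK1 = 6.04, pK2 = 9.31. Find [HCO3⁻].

α₁ = 1 / (1 + [H⁺]/K1 + K2/[H⁺]) = 1 / (1 + 10^-1.46 + 10^-1.81)
   = 1 / (1 + 0.034674 + 0.015488) = 1/1.0502 = 0.9522
[HCO3⁻] = α₁ × DIC = 0.9522 × 1.75 = 1.67 mmol/kg

[HCO3⁻] = 1.67 mmol/kg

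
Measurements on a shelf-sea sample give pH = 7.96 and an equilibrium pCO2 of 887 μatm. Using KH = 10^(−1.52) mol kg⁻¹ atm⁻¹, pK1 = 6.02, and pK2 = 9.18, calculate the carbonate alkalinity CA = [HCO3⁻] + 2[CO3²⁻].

[CO2*] = KH · pCO2 = 10^(−1.52) × 887×10^-6 = 2.679×10^-5 mol/kg
α₀ = 1/(1 + K1/[H⁺] + K1K2/[H⁺]²) = 1/(1 + 10^+1.94 + 10^+0.72) = 0.01071
DIC = [CO2*]/α₀ = 2.679×10^-5 / 0.01071 = 2.500 mmol/kg
CA = (α₁ + 2α₂)·DIC = (0.9331 + 2×0.05622) × 2.500 = 2.61 mmol/kg

CA = 2.61 mmol/kg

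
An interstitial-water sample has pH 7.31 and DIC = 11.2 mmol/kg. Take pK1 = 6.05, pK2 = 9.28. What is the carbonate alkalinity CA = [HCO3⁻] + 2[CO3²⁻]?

CA = 10.7 mmol/kg

CA = [HCO3⁻] + 2[CO3²⁻] = (α₁ + 2α₂)·DIC
At pH 7.31: [H⁺]/K1 = 10^-1.26 = 0.054954, K2/[H⁺] = 10^-1.97 = 0.010715
α₁ = 1/(1 + 0.054954 + 0.010715) = 1/1.0657 = 0.9384; α₂ = α₁·K2/[H⁺] = 0.01005
α₁ + 2α₂ = 0.9585
CA = 0.9585 × 11.2 = 10.7 mmol/kg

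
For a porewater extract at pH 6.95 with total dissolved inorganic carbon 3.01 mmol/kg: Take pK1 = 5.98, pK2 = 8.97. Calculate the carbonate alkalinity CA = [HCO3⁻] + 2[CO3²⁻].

CA = [HCO3⁻] + 2[CO3²⁻] = (α₁ + 2α₂)·DIC
At pH 6.95: [H⁺]/K1 = 10^-0.97 = 0.10715, K2/[H⁺] = 10^-2.02 = 0.0095499
α₁ = 1/(1 + 0.10715 + 0.0095499) = 1/1.1167 = 0.8955; α₂ = α₁·K2/[H⁺] = 0.008552
α₁ + 2α₂ = 0.9126
CA = 0.9126 × 3.01 = 2.75 mmol/kg

CA = 2.75 mmol/kg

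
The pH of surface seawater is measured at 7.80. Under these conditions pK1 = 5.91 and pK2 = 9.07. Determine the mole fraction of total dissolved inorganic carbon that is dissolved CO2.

α₀ = 0.0121

α₀ = 1 / (1 + K1/[H⁺] + K1K2/[H⁺]²) = 1 / (1 + 10^+1.89 + 10^+0.62)
   = 1 / (1 + 77.625 + 4.1687) = 1/82.793 = 0.01208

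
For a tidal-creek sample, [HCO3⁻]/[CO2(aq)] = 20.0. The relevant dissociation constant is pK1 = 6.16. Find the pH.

From K1 = [H⁺][HCO3⁻]/[CO2(aq)]:  pH = pK1 + log₁₀([HCO3⁻]/[CO2(aq)])
log₁₀(20.0) = +1.301
pH = 6.16 + (+1.301) = 7.46

pH = 7.46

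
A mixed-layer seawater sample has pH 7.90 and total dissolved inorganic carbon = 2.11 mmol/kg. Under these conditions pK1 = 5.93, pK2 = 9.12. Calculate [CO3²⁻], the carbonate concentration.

[CO3²⁻] = 0.119 mmol/kg

α₂ = 1 / (1 + [H⁺]/K2 + [H⁺]²/(K1K2)) = 1 / (1 + 10^+1.22 + 10^-0.75)
   = 1 / (1 + 16.596 + 0.17783) = 1/17.774 = 0.05626
[CO3²⁻] = α₂ × DIC = 0.05626 × 2.11 = 0.119 mmol/kg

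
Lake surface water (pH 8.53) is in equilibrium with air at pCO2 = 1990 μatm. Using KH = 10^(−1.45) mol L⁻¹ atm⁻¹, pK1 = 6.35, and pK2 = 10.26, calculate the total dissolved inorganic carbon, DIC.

[CO2*] = KH · pCO2 = 10^(−1.45) × 1990×10^-6 = 7.061×10^-5 mol/L
α₀ = 1/(1 + K1/[H⁺] + K1K2/[H⁺]²) = 1/(1 + 10^+2.18 + 10^+0.45) = 0.006444
DIC = [CO2*]/α₀ = 7.061×10^-5 / 0.006444 = 11.0 mmol/L

DIC = 11.0 mmol/L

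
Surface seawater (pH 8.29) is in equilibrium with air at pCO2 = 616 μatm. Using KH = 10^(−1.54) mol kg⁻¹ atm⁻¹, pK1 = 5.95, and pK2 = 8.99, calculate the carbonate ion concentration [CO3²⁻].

[CO3²⁻] = 0.775 mmol/kg

[CO2*] = KH · pCO2 = 10^(−1.54) × 616×10^-6 = 1.777×10^-5 mol/kg
α₀ = 1/(1 + K1/[H⁺] + K1K2/[H⁺]²) = 1/(1 + 10^+2.34 + 10^+1.64) = 0.003796
DIC = [CO2*]/α₀ = 1.777×10^-5 / 0.003796 = 4.680 mmol/kg
[CO3²⁻] = α₂·DIC; α₂ = 0.1657, so [CO3²⁻] = 0.1657 × 4.680 = 0.775 mmol/kg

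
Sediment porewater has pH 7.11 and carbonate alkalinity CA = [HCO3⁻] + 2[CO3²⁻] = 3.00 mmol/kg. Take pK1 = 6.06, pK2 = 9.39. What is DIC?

CA = [HCO3⁻] + 2[CO3²⁻] = (α₁ + 2α₂)·DIC
At pH 7.11: [H⁺]/K1 = 10^-1.05 = 0.089125, K2/[H⁺] = 10^-2.28 = 0.0052481
α₁ = 1/(1 + 0.089125 + 0.0052481) = 1/1.0944 = 0.9138; α₂ = α₁·K2/[H⁺] = 0.004796
α₁ + 2α₂ = 0.9234
DIC = CA / (α₁ + 2α₂) = 3.00 / 0.9234 = 3.25 mmol/kg

DIC = 3.25 mmol/kg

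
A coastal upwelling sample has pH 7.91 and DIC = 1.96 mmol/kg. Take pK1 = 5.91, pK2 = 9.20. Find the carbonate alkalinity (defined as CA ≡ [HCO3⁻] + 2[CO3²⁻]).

CA = 2.04 mmol/kg

CA = [HCO3⁻] + 2[CO3²⁻] = (α₁ + 2α₂)·DIC
At pH 7.91: [H⁺]/K1 = 10^-2.00 = 0.010000, K2/[H⁺] = 10^-1.29 = 0.051286
α₁ = 1/(1 + 0.010000 + 0.051286) = 1/1.0613 = 0.9423; α₂ = α₁·K2/[H⁺] = 0.04832
α₁ + 2α₂ = 1.0389
CA = 1.0389 × 1.96 = 2.04 mmol/kg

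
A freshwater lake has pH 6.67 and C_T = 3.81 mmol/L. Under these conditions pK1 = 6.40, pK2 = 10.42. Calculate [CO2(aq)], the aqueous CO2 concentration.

α₀ = 1 / (1 + K1/[H⁺] + K1K2/[H⁺]²) = 1 / (1 + 10^+0.27 + 10^-3.48)
   = 1 / (1 + 1.8621 + 0.00033113) = 1/2.8624 = 0.3494
[CO2*] = α₀ × DIC = 0.3494 × 3.81 = 1.33 mmol/L

[CO2*] = 1.33 mmol/L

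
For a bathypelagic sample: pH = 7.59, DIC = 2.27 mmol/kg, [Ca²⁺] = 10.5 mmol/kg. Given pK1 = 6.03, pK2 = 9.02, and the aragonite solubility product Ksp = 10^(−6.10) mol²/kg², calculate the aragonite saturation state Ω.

Ω = 1.05

α₂ = 1 / (1 + [H⁺]/K2 + [H⁺]²/(K1K2)) = 1 / (1 + 10^+1.43 + 10^-0.13)
   = 1 / (1 + 26.915 + 0.74131) = 1/28.657 = 0.03490
[CO3²⁻] = α₂ × DIC = 0.03490 × 2.27 = 0.07921 mmol/kg
Ksp = 10^(−6.10) = 7.943×10^-7
Ω = [Ca²⁺][CO3²⁻]/Ksp = (10.5×10^-3)(7.921×10^-5) / 7.943×10^-7 = 1.05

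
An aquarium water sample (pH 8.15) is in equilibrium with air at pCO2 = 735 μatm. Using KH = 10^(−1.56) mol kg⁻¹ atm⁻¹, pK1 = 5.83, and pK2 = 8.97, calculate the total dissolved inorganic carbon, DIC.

DIC = 4.89 mmol/kg

[CO2*] = KH · pCO2 = 10^(−1.56) × 735×10^-6 = 2.024×10^-5 mol/kg
α₀ = 1/(1 + K1/[H⁺] + K1K2/[H⁺]²) = 1/(1 + 10^+2.32 + 10^+1.50) = 0.004140
DIC = [CO2*]/α₀ = 2.024×10^-5 / 0.004140 = 4.89 mmol/kg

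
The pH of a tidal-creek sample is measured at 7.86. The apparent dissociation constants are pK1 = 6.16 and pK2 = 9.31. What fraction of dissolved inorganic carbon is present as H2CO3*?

α₀ = 1 / (1 + K1/[H⁺] + K1K2/[H⁺]²) = 1 / (1 + 10^+1.70 + 10^+0.25)
   = 1 / (1 + 50.119 + 1.7783) = 1/52.897 = 0.01890

α₀ = 0.0189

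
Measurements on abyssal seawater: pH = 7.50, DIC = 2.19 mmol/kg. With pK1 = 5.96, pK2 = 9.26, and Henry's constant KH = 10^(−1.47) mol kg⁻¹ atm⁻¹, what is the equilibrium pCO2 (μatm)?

pCO2 = 1780 μatm

α₀ = 1 / (1 + K1/[H⁺] + K1K2/[H⁺]²) = 1 / (1 + 10^+1.54 + 10^-0.22)
   = 1 / (1 + 34.674 + 0.60256) = 1/36.276 = 0.02757
[CO2*] = α₀ × DIC = 0.02757 × 2.19 = 0.06037 mmol/kg
pCO2 = [CO2*]/KH = 6.037×10^-5 / 3.388×10^-2 = 1780 μatm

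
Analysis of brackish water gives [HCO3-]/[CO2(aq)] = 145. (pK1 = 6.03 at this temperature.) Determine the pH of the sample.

pH = 8.19

From K1 = [H⁺][HCO3-]/[CO2(aq)]:  pH = pK1 + log₁₀([HCO3-]/[CO2(aq)])
log₁₀(145) = +2.161
pH = 6.03 + (+2.161) = 8.19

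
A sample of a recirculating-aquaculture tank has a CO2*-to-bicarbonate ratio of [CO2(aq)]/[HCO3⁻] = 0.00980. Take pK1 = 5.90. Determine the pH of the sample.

pH = 7.91

From K1 = [H⁺][HCO3⁻]/[CO2(aq)]:  pH = pK1 − log₁₀([CO2(aq)]/[HCO3⁻])
log₁₀(0.00980) = -2.009
pH = 5.90 − (-2.009) = 7.91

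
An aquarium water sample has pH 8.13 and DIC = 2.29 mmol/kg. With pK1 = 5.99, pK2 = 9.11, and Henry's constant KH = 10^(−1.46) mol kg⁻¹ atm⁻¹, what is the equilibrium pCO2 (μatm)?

α₀ = 1 / (1 + K1/[H⁺] + K1K2/[H⁺]²) = 1 / (1 + 10^+2.14 + 10^+1.16)
   = 1 / (1 + 138.04 + 14.454) = 1/153.49 = 0.006515
[CO2*] = α₀ × DIC = 0.006515 × 2.29 = 0.01492 mmol/kg = 14.92 μmol/kg
pCO2 = [CO2*]/KH = 1.492×10^-5 / 3.467×10^-2 = 430 μatm

pCO2 = 430 μatm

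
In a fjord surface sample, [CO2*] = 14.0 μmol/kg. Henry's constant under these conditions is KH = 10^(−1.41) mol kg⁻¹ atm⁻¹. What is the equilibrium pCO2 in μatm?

KH = 10^(−1.41) = 3.890×10^-2 mol kg⁻¹ atm⁻¹
pCO2 = [CO2*]/KH = 14.0×10^-6 / 3.890×10^-2 = 3.60×10^-4 atm = 360 μatm

pCO2 = 360 μatm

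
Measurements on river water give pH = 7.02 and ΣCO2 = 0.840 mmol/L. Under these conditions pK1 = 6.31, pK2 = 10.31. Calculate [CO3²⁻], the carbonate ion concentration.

[CO3²⁻] = 0.360 μmol/L

α₂ = 1 / (1 + [H⁺]/K2 + [H⁺]²/(K1K2)) = 1 / (1 + 10^+3.29 + 10^+2.58)
   = 1 / (1 + 1949.8 + 380.19) = 1/2331.0 = 0.0004290
[CO3²⁻] = α₂ × DIC = 0.0004290 × 0.840 = 0.000360 mmol/L = 0.360 μmol/L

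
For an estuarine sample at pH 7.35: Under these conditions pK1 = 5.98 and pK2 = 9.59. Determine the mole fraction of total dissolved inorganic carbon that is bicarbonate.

α₁ = 1 / (1 + [H⁺]/K1 + K2/[H⁺]) = 1 / (1 + 10^-1.37 + 10^-2.24)
   = 1 / (1 + 0.042658 + 0.0057544) = 1/1.0484 = 0.9538

α₁ = 0.954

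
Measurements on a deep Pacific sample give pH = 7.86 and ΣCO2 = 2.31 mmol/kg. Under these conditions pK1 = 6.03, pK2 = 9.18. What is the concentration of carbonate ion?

[CO3²⁻] = 0.104 mmol/kg

α₂ = 1 / (1 + [H⁺]/K2 + [H⁺]²/(K1K2)) = 1 / (1 + 10^+1.32 + 10^-0.51)
   = 1 / (1 + 20.893 + 0.30903) = 1/22.202 = 0.04504
[CO3²⁻] = α₂ × DIC = 0.04504 × 2.31 = 0.104 mmol/kg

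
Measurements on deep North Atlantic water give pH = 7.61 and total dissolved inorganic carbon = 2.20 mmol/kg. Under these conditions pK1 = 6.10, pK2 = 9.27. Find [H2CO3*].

α₀ = 1 / (1 + K1/[H⁺] + K1K2/[H⁺]²) = 1 / (1 + 10^+1.51 + 10^-0.15)
   = 1 / (1 + 32.359 + 0.70795) = 1/34.067 = 0.02935
[CO2*] = α₀ × DIC = 0.02935 × 2.20 = 0.0646 mmol/kg

[CO2*] = 0.0646 mmol/kg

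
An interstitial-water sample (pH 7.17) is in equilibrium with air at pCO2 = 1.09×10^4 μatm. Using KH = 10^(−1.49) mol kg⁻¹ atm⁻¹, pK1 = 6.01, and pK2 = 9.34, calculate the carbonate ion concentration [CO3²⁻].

[CO2*] = KH · pCO2 = 10^(−1.49) × 1.09×10^4×10^-6 = 3.527×10^-4 mol/kg
α₀ = 1/(1 + K1/[H⁺] + K1K2/[H⁺]²) = 1/(1 + 10^+1.16 + 10^-1.01) = 0.06430
DIC = [CO2*]/α₀ = 3.527×10^-4 / 0.06430 = 5.485 mmol/kg
[CO3²⁻] = α₂·DIC; α₂ = 0.006284, so [CO3²⁻] = 0.006284 × 5.485 = 0.0345 mmol/kg

[CO3²⁻] = 0.0345 mmol/kg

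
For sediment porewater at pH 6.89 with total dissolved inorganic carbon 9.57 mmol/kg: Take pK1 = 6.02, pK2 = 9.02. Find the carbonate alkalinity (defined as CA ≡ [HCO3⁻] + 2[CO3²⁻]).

CA = 8.50 mmol/kg

CA = [HCO3⁻] + 2[CO3²⁻] = (α₁ + 2α₂)·DIC
At pH 6.89: [H⁺]/K1 = 10^-0.87 = 0.13490, K2/[H⁺] = 10^-2.13 = 0.0074131
α₁ = 1/(1 + 0.13490 + 0.0074131) = 1/1.1423 = 0.8754; α₂ = α₁·K2/[H⁺] = 0.006490
α₁ + 2α₂ = 0.8884
CA = 0.8884 × 9.57 = 8.50 mmol/kg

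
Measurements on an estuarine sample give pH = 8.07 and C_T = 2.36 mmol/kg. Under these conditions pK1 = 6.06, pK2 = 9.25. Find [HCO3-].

[HCO3⁻] = 2.19 mmol/kg

α₁ = 1 / (1 + [H⁺]/K1 + K2/[H⁺]) = 1 / (1 + 10^-2.01 + 10^-1.18)
   = 1 / (1 + 0.0097724 + 0.066069) = 1/1.0758 = 0.9295
[HCO3⁻] = α₁ × DIC = 0.9295 × 2.36 = 2.19 mmol/kg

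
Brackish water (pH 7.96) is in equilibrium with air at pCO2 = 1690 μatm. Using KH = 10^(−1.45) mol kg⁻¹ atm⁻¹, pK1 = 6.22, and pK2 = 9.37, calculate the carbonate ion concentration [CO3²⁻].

[CO3²⁻] = 0.128 mmol/kg

[CO2*] = KH · pCO2 = 10^(−1.45) × 1690×10^-6 = 5.996×10^-5 mol/kg
α₀ = 1/(1 + K1/[H⁺] + K1K2/[H⁺]²) = 1/(1 + 10^+1.74 + 10^+0.33) = 0.01721
DIC = [CO2*]/α₀ = 5.996×10^-5 / 0.01721 = 3.483 mmol/kg
[CO3²⁻] = α₂·DIC; α₂ = 0.03680, so [CO3²⁻] = 0.03680 × 3.483 = 0.128 mmol/kg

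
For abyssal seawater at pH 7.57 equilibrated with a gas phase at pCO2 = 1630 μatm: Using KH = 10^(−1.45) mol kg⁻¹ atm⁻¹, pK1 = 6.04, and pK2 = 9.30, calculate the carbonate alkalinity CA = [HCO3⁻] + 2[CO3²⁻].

CA = 2.03 mmol/kg

[CO2*] = KH · pCO2 = 10^(−1.45) × 1630×10^-6 = 5.783×10^-5 mol/kg
α₀ = 1/(1 + K1/[H⁺] + K1K2/[H⁺]²) = 1/(1 + 10^+1.53 + 10^-0.20) = 0.02816
DIC = [CO2*]/α₀ = 5.783×10^-5 / 0.02816 = 2.054 mmol/kg
CA = (α₁ + 2α₂)·DIC = (0.9541 + 2×0.01777) × 2.054 = 2.03 mmol/kg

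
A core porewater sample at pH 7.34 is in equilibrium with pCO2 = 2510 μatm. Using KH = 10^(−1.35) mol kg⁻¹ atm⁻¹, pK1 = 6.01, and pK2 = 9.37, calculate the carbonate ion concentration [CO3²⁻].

[CO3²⁻] = 0.0224 mmol/kg

[CO2*] = KH · pCO2 = 10^(−1.35) × 2510×10^-6 = 1.121×10^-4 mol/kg
α₀ = 1/(1 + K1/[H⁺] + K1K2/[H⁺]²) = 1/(1 + 10^+1.33 + 10^-0.70) = 0.04429
DIC = [CO2*]/α₀ = 1.121×10^-4 / 0.04429 = 2.532 mmol/kg
[CO3²⁻] = α₂·DIC; α₂ = 0.008837, so [CO3²⁻] = 0.008837 × 2.532 = 0.0224 mmol/kg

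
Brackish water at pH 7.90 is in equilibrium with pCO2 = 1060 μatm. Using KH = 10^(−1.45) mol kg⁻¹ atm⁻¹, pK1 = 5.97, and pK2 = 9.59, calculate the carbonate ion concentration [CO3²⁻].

[CO3²⁻] = 0.0654 mmol/kg

[CO2*] = KH · pCO2 = 10^(−1.45) × 1060×10^-6 = 3.761×10^-5 mol/kg
α₀ = 1/(1 + K1/[H⁺] + K1K2/[H⁺]²) = 1/(1 + 10^+1.93 + 10^+0.24) = 0.01138
DIC = [CO2*]/α₀ = 3.761×10^-5 / 0.01138 = 3.304 mmol/kg
[CO3²⁻] = α₂·DIC; α₂ = 0.01978, so [CO3²⁻] = 0.01978 × 3.304 = 0.0654 mmol/kg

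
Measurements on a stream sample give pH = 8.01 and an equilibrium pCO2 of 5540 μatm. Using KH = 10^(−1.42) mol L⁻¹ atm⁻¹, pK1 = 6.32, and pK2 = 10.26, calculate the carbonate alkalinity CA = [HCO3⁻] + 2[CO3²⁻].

[CO2*] = KH · pCO2 = 10^(−1.42) × 5540×10^-6 = 2.106×10^-4 mol/L
α₀ = 1/(1 + K1/[H⁺] + K1K2/[H⁺]²) = 1/(1 + 10^+1.69 + 10^-0.56) = 0.01990
DIC = [CO2*]/α₀ = 2.106×10^-4 / 0.01990 = 10.58 mmol/L
CA = (α₁ + 2α₂)·DIC = (0.9746 + 2×0.005481) × 10.58 = 10.4 mmol/L

CA = 10.4 mmol/L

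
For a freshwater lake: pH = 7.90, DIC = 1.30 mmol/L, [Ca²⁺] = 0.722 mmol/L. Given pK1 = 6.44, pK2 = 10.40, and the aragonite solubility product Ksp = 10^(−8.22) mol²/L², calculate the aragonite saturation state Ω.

Ω = 0.475

α₂ = 1 / (1 + [H⁺]/K2 + [H⁺]²/(K1K2)) = 1 / (1 + 10^+2.50 + 10^+1.04)
   = 1 / (1 + 316.23 + 10.965) = 1/328.19 = 0.003047
[CO3²⁻] = α₂ × DIC = 0.003047 × 1.30 = 0.003961 mmol/L = 3.961 μmol/L
Ksp = 10^(−8.22) = 6.026×10^-9
Ω = [Ca²⁺][CO3²⁻]/Ksp = (0.722×10^-3)(3.961×10^-6) / 6.026×10^-9 = 0.475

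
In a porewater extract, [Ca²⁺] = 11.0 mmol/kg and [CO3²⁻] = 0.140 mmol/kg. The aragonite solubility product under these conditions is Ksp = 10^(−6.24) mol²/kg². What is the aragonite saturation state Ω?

Ω = 2.68

Ksp = 10^(−6.24) = 5.754×10^-7
Ω = [Ca²⁺][CO3²⁻]/Ksp = (11.0×10^-3)(0.140×10^-3) / 5.754×10^-7 = 2.68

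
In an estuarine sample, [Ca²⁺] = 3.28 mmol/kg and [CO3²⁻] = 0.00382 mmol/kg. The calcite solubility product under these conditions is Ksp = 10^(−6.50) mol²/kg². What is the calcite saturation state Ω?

Ksp = 10^(−6.50) = 3.162×10^-7
Ω = [Ca²⁺][CO3²⁻]/Ksp = (3.28×10^-3)(0.00382×10^-3) / 3.162×10^-7 = 0.0396

Ω = 0.0396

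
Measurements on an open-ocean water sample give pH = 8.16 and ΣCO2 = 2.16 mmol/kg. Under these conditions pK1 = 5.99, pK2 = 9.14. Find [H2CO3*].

α₀ = 1 / (1 + K1/[H⁺] + K1K2/[H⁺]²) = 1 / (1 + 10^+2.17 + 10^+1.19)
   = 1 / (1 + 147.91 + 15.488) = 1/164.40 = 0.006083
[CO2*] = α₀ × DIC = 0.006083 × 2.16 = 0.0131 mmol/kg = 13.1 μmol/kg

[CO2*] = 13.1 μmol/kg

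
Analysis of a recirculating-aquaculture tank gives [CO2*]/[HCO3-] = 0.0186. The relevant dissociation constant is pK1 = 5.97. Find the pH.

From K1 = [H⁺][HCO3-]/[CO2*]:  pH = pK1 − log₁₀([CO2*]/[HCO3-])
log₁₀(0.0186) = -1.730
pH = 5.97 − (-1.730) = 7.70

pH = 7.70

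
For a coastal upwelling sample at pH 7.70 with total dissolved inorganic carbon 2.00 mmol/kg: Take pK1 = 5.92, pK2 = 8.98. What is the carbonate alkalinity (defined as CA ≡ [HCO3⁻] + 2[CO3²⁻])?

CA = [HCO3⁻] + 2[CO3²⁻] = (α₁ + 2α₂)·DIC
At pH 7.70: [H⁺]/K1 = 10^-1.78 = 0.016596, K2/[H⁺] = 10^-1.28 = 0.052481
α₁ = 1/(1 + 0.016596 + 0.052481) = 1/1.0691 = 0.9354; α₂ = α₁·K2/[H⁺] = 0.04909
α₁ + 2α₂ = 1.0336
CA = 1.0336 × 2.00 = 2.07 mmol/kg

CA = 2.07 mmol/kg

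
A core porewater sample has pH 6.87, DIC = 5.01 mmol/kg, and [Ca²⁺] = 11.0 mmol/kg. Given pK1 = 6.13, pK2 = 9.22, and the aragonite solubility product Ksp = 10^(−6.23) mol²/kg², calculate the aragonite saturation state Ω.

Ω = 0.352

α₂ = 1 / (1 + [H⁺]/K2 + [H⁺]²/(K1K2)) = 1 / (1 + 10^+2.35 + 10^+1.61)
   = 1 / (1 + 223.87 + 40.738) = 1/265.61 = 0.003765
[CO3²⁻] = α₂ × DIC = 0.003765 × 5.01 = 0.01886 mmol/kg = 18.86 μmol/kg
Ksp = 10^(−6.23) = 5.888×10^-7
Ω = [Ca²⁺][CO3²⁻]/Ksp = (11.0×10^-3)(1.886×10^-5) / 5.888×10^-7 = 0.352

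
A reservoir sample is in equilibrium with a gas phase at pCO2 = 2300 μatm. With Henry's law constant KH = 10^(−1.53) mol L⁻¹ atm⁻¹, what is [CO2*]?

KH = 10^(−1.53) = 2.951×10^-2 mol L⁻¹ atm⁻¹
[CO2*] = KH · pCO2 = 2.951×10^-2 × 2300×10^-6 atm = 6.79×10^-5 mol/L

[CO2*] = 67.9 μmol/L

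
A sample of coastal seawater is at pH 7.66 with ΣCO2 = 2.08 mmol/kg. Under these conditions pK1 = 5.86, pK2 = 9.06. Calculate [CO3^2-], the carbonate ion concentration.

[CO3²⁻] = 0.0784 mmol/kg

α₂ = 1 / (1 + [H⁺]/K2 + [H⁺]²/(K1K2)) = 1 / (1 + 10^+1.40 + 10^-0.40)
   = 1 / (1 + 25.119 + 0.39811) = 1/26.517 = 0.03771
[CO3²⁻] = α₂ × DIC = 0.03771 × 2.08 = 0.0784 mmol/kg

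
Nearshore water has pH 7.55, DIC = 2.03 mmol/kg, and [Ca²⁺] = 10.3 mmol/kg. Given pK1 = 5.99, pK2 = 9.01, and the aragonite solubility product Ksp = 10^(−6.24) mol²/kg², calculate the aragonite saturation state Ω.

Ω = 1.19

α₂ = 1 / (1 + [H⁺]/K2 + [H⁺]²/(K1K2)) = 1 / (1 + 10^+1.46 + 10^-0.10)
   = 1 / (1 + 28.840 + 0.79433) = 1/30.635 = 0.03264
[CO3²⁻] = α₂ × DIC = 0.03264 × 2.03 = 0.06626 mmol/kg
Ksp = 10^(−6.24) = 5.754×10^-7
Ω = [Ca²⁺][CO3²⁻]/Ksp = (10.3×10^-3)(6.626×10^-5) / 5.754×10^-7 = 1.19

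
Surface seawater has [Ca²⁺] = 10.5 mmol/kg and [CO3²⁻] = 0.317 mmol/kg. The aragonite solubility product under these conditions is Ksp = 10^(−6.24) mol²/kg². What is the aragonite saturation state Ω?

Ksp = 10^(−6.24) = 5.754×10^-7
Ω = [Ca²⁺][CO3²⁻]/Ksp = (10.5×10^-3)(0.317×10^-3) / 5.754×10^-7 = 5.78

Ω = 5.78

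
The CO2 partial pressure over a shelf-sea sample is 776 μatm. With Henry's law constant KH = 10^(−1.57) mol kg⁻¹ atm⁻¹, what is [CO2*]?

KH = 10^(−1.57) = 2.692×10^-2 mol kg⁻¹ atm⁻¹
[CO2*] = KH · pCO2 = 2.692×10^-2 × 776×10^-6 atm = 2.09×10^-5 mol/kg

[CO2*] = 20.9 μmol/kg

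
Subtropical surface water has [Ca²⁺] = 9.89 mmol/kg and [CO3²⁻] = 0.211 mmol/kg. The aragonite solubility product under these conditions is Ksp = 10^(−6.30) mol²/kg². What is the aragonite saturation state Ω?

Ω = 4.16

Ksp = 10^(−6.30) = 5.012×10^-7
Ω = [Ca²⁺][CO3²⁻]/Ksp = (9.89×10^-3)(0.211×10^-3) / 5.012×10^-7 = 4.16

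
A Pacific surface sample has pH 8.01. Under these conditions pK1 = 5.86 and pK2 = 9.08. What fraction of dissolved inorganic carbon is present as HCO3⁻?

α₁ = 0.916

α₁ = 1 / (1 + [H⁺]/K1 + K2/[H⁺]) = 1 / (1 + 10^-2.15 + 10^-1.07)
   = 1 / (1 + 0.0070795 + 0.085114) = 1/1.0922 = 0.9156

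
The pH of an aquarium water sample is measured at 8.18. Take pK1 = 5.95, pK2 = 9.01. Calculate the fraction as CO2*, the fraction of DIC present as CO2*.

α₀ = 1 / (1 + K1/[H⁺] + K1K2/[H⁺]²) = 1 / (1 + 10^+2.23 + 10^+1.40)
   = 1 / (1 + 169.82 + 25.119) = 1/195.94 = 0.005104

α₀ = 0.00510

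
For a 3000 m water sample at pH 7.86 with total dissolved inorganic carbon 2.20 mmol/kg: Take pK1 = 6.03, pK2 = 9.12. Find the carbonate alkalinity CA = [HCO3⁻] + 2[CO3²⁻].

CA = 2.28 mmol/kg

CA = [HCO3⁻] + 2[CO3²⁻] = (α₁ + 2α₂)·DIC
At pH 7.86: [H⁺]/K1 = 10^-1.83 = 0.014791, K2/[H⁺] = 10^-1.26 = 0.054954
α₁ = 1/(1 + 0.014791 + 0.054954) = 1/1.0697 = 0.9348; α₂ = α₁·K2/[H⁺] = 0.05137
α₁ + 2α₂ = 1.0375
CA = 1.0375 × 2.20 = 2.28 mmol/kg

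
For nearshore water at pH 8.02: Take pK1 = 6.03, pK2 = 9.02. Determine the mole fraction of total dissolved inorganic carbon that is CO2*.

α₀ = 0.00922

α₀ = 1 / (1 + K1/[H⁺] + K1K2/[H⁺]²) = 1 / (1 + 10^+1.99 + 10^+0.99)
   = 1 / (1 + 97.724 + 9.7724) = 1/108.50 = 0.009217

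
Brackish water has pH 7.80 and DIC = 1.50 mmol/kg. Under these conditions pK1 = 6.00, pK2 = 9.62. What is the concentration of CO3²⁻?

[CO3²⁻] = 0.0220 mmol/kg

α₂ = 1 / (1 + [H⁺]/K2 + [H⁺]²/(K1K2)) = 1 / (1 + 10^+1.82 + 10^+0.02)
   = 1 / (1 + 66.069 + 1.0471) = 1/68.116 = 0.01468
[CO3²⁻] = α₂ × DIC = 0.01468 × 1.50 = 0.0220 mmol/kg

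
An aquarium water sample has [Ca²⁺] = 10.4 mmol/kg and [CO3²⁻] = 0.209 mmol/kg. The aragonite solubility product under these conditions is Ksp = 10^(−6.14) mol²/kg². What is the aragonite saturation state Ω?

Ω = 3.00

Ksp = 10^(−6.14) = 7.244×10^-7
Ω = [Ca²⁺][CO3²⁻]/Ksp = (10.4×10^-3)(0.209×10^-3) / 7.244×10^-7 = 3.00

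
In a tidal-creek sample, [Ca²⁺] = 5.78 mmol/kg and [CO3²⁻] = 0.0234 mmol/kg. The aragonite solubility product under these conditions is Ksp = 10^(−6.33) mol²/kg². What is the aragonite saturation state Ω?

Ksp = 10^(−6.33) = 4.677×10^-7
Ω = [Ca²⁺][CO3²⁻]/Ksp = (5.78×10^-3)(0.0234×10^-3) / 4.677×10^-7 = 0.289

Ω = 0.289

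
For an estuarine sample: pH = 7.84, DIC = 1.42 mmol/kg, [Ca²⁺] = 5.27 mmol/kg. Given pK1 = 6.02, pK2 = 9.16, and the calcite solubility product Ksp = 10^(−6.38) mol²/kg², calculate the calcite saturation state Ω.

α₂ = 1 / (1 + [H⁺]/K2 + [H⁺]²/(K1K2)) = 1 / (1 + 10^+1.32 + 10^-0.50)
   = 1 / (1 + 20.893 + 0.31623) = 1/22.209 = 0.04503
[CO3²⁻] = α₂ × DIC = 0.04503 × 1.42 = 0.06394 mmol/kg
Ksp = 10^(−6.38) = 4.169×10^-7
Ω = [Ca²⁺][CO3²⁻]/Ksp = (5.27×10^-3)(6.394×10^-5) / 4.169×10^-7 = 0.808

Ω = 0.808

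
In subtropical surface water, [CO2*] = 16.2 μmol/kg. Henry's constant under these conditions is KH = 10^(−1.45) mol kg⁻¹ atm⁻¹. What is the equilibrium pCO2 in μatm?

KH = 10^(−1.45) = 3.548×10^-2 mol kg⁻¹ atm⁻¹
pCO2 = [CO2*]/KH = 16.2×10^-6 / 3.548×10^-2 = 4.57×10^-4 atm = 457 μatm

pCO2 = 457 μatm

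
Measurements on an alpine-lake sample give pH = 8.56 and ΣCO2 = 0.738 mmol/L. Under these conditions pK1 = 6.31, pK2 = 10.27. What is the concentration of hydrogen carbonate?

[HCO3⁻] = 0.720 mmol/L

α₁ = 1 / (1 + [H⁺]/K1 + K2/[H⁺]) = 1 / (1 + 10^-2.25 + 10^-1.71)
   = 1 / (1 + 0.0056234 + 0.019498) = 1/1.0251 = 0.9755
[HCO3⁻] = α₁ × DIC = 0.9755 × 0.738 = 0.720 mmol/L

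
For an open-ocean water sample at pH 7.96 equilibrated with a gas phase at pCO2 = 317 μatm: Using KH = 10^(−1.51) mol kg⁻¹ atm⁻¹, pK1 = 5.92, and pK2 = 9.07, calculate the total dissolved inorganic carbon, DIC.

[CO2*] = KH · pCO2 = 10^(−1.51) × 317×10^-6 = 9.796×10^-6 mol/kg
α₀ = 1/(1 + K1/[H⁺] + K1K2/[H⁺]²) = 1/(1 + 10^+2.04 + 10^+0.93) = 0.008392
DIC = [CO2*]/α₀ = 9.796×10^-6 / 0.008392 = 1.17 mmol/kg

DIC = 1.17 mmol/kg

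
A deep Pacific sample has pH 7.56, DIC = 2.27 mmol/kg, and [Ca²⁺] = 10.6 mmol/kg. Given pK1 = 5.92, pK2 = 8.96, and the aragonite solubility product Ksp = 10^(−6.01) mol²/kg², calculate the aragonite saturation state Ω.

α₂ = 1 / (1 + [H⁺]/K2 + [H⁺]²/(K1K2)) = 1 / (1 + 10^+1.40 + 10^-0.24)
   = 1 / (1 + 25.119 + 0.57544) = 1/26.694 = 0.03746
[CO3²⁻] = α₂ × DIC = 0.03746 × 2.27 = 0.08504 mmol/kg
Ksp = 10^(−6.01) = 9.772×10^-7
Ω = [Ca²⁺][CO3²⁻]/Ksp = (10.6×10^-3)(8.504×10^-5) / 9.772×10^-7 = 0.922

Ω = 0.922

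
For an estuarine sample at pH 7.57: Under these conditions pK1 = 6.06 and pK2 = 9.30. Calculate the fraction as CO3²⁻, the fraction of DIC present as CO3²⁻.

α₂ = 0.0177

α₂ = 1 / (1 + [H⁺]/K2 + [H⁺]²/(K1K2)) = 1 / (1 + 10^+1.73 + 10^+0.22)
   = 1 / (1 + 53.703 + 1.6596) = 1/56.363 = 0.01774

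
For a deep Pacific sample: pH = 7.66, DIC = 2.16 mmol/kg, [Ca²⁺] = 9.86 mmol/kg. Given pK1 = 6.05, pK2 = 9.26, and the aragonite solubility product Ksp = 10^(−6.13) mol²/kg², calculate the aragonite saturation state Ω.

α₂ = 1 / (1 + [H⁺]/K2 + [H⁺]²/(K1K2)) = 1 / (1 + 10^+1.60 + 10^-0.01)
   = 1 / (1 + 39.811 + 0.97724) = 1/41.788 = 0.02393
[CO3²⁻] = α₂ × DIC = 0.02393 × 2.16 = 0.05169 mmol/kg
Ksp = 10^(−6.13) = 7.413×10^-7
Ω = [Ca²⁺][CO3²⁻]/Ksp = (9.86×10^-3)(5.169×10^-5) / 7.413×10^-7 = 0.688

Ω = 0.688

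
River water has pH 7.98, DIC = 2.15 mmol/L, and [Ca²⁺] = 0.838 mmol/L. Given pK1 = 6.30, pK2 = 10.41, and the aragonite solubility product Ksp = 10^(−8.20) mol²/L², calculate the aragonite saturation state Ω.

α₂ = 1 / (1 + [H⁺]/K2 + [H⁺]²/(K1K2)) = 1 / (1 + 10^+2.43 + 10^+0.75)
   = 1 / (1 + 269.15 + 5.6234) = 1/275.78 = 0.003626
[CO3²⁻] = α₂ × DIC = 0.003626 × 2.15 = 0.007796 mmol/L = 7.796 μmol/L
Ksp = 10^(−8.20) = 6.310×10^-9
Ω = [Ca²⁺][CO3²⁻]/Ksp = (0.838×10^-3)(7.796×10^-6) / 6.310×10^-9 = 1.04

Ω = 1.04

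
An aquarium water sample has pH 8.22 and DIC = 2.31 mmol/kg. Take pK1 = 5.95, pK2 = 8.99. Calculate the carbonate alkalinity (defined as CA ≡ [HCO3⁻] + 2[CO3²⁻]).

CA = 2.63 mmol/kg

CA = [HCO3⁻] + 2[CO3²⁻] = (α₁ + 2α₂)·DIC
At pH 8.22: [H⁺]/K1 = 10^-2.27 = 0.0053703, K2/[H⁺] = 10^-0.77 = 0.16982
α₁ = 1/(1 + 0.0053703 + 0.16982) = 1/1.1752 = 0.8509; α₂ = α₁·K2/[H⁺] = 0.1445
α₁ + 2α₂ = 1.1399
CA = 1.1399 × 2.31 = 2.63 mmol/kg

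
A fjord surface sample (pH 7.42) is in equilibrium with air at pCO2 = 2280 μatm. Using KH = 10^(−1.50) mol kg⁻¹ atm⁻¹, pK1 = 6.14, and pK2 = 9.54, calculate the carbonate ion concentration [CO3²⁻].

[CO2*] = KH · pCO2 = 10^(−1.50) × 2280×10^-6 = 7.210×10^-5 mol/kg
α₀ = 1/(1 + K1/[H⁺] + K1K2/[H⁺]²) = 1/(1 + 10^+1.28 + 10^-0.84) = 0.04951
DIC = [CO2*]/α₀ = 7.210×10^-5 / 0.04951 = 1.456 mmol/kg
[CO3²⁻] = α₂·DIC; α₂ = 0.007156, so [CO3²⁻] = 0.007156 × 1.456 = 0.0104 mmol/kg = 10.4 μmol/kg

[CO3²⁻] = 10.4 μmol/kg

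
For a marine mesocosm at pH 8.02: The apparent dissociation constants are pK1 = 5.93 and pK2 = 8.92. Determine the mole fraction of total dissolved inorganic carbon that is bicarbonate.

α₁ = 0.882

α₁ = 1 / (1 + [H⁺]/K1 + K2/[H⁺]) = 1 / (1 + 10^-2.09 + 10^-0.90)
   = 1 / (1 + 0.0081283 + 0.12589) = 1/1.1340 = 0.8818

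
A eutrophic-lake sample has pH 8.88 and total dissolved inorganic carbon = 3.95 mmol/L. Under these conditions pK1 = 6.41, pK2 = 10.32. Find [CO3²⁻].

α₂ = 1 / (1 + [H⁺]/K2 + [H⁺]²/(K1K2)) = 1 / (1 + 10^+1.44 + 10^-1.03)
   = 1 / (1 + 27.542 + 0.093325) = 1/28.636 = 0.03492
[CO3²⁻] = α₂ × DIC = 0.03492 × 3.95 = 0.138 mmol/L

[CO3²⁻] = 0.138 mmol/L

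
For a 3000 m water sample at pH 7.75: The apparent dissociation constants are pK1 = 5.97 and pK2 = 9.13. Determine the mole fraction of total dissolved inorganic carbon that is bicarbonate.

α₁ = 1 / (1 + [H⁺]/K1 + K2/[H⁺]) = 1 / (1 + 10^-1.78 + 10^-1.38)
   = 1 / (1 + 0.016596 + 0.041687) = 1/1.0583 = 0.9449

α₁ = 0.945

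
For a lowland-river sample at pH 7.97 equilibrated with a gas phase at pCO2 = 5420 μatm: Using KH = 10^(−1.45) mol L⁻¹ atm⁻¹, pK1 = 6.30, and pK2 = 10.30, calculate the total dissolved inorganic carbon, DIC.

[CO2*] = KH · pCO2 = 10^(−1.45) × 5420×10^-6 = 1.923×10^-4 mol/L
α₀ = 1/(1 + K1/[H⁺] + K1K2/[H⁺]²) = 1/(1 + 10^+1.67 + 10^-0.66) = 0.02084
DIC = [CO2*]/α₀ = 1.923×10^-4 / 0.02084 = 9.23 mmol/L

DIC = 9.23 mmol/L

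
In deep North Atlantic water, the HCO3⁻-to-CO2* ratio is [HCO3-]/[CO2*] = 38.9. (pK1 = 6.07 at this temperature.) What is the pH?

pH = 7.66

From K1 = [H⁺][HCO3-]/[CO2*]:  pH = pK1 + log₁₀([HCO3-]/[CO2*])
log₁₀(38.9) = +1.590
pH = 6.07 + (+1.590) = 7.66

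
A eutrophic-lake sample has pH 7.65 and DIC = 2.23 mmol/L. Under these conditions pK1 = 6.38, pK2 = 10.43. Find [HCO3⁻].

[HCO3⁻] = 2.11 mmol/L

α₁ = 1 / (1 + [H⁺]/K1 + K2/[H⁺]) = 1 / (1 + 10^-1.27 + 10^-2.78)
   = 1 / (1 + 0.053703 + 0.0016596) = 1/1.0554 = 0.9475
[HCO3⁻] = α₁ × DIC = 0.9475 × 2.23 = 2.11 mmol/L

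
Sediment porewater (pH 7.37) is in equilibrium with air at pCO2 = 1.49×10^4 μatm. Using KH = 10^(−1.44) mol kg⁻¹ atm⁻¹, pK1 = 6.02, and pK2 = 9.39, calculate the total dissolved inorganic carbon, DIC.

DIC = 12.8 mmol/kg

[CO2*] = KH · pCO2 = 10^(−1.44) × 1.49×10^4×10^-6 = 5.410×10^-4 mol/kg
α₀ = 1/(1 + K1/[H⁺] + K1K2/[H⁺]²) = 1/(1 + 10^+1.35 + 10^-0.67) = 0.04237
DIC = [CO2*]/α₀ = 5.410×10^-4 / 0.04237 = 12.8 mmol/kg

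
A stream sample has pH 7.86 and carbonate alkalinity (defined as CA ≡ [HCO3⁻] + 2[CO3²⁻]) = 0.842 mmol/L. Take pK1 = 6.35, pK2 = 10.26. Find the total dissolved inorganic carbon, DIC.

DIC = 0.864 mmol/L

CA = [HCO3⁻] + 2[CO3²⁻] = (α₁ + 2α₂)·DIC
At pH 7.86: [H⁺]/K1 = 10^-1.51 = 0.030903, K2/[H⁺] = 10^-2.40 = 0.0039811
α₁ = 1/(1 + 0.030903 + 0.0039811) = 1/1.0349 = 0.9663; α₂ = α₁·K2/[H⁺] = 0.003847
α₁ + 2α₂ = 0.9740
DIC = CA / (α₁ + 2α₂) = 0.842 / 0.9740 = 0.864 mmol/L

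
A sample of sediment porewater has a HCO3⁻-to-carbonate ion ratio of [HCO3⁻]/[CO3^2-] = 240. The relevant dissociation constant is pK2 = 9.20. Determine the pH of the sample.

From K2 = [H⁺][CO3^2-]/[HCO3⁻]:  pH = pK2 − log₁₀([HCO3⁻]/[CO3^2-])
log₁₀(240) = +2.380
pH = 9.20 − (+2.380) = 6.82

pH = 6.82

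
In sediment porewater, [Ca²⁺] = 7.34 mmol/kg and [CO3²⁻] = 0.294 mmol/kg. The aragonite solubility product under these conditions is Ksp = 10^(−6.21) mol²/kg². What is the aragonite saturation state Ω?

Ω = 3.50

Ksp = 10^(−6.21) = 6.166×10^-7
Ω = [Ca²⁺][CO3²⁻]/Ksp = (7.34×10^-3)(0.294×10^-3) / 6.166×10^-7 = 3.50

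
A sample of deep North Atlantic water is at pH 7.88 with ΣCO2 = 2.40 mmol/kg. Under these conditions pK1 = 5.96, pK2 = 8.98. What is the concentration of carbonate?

[CO3²⁻] = 0.175 mmol/kg

α₂ = 1 / (1 + [H⁺]/K2 + [H⁺]²/(K1K2)) = 1 / (1 + 10^+1.10 + 10^-0.82)
   = 1 / (1 + 12.589 + 0.15136) = 1/13.741 = 0.07278
[CO3²⁻] = α₂ × DIC = 0.07278 × 2.40 = 0.175 mmol/kg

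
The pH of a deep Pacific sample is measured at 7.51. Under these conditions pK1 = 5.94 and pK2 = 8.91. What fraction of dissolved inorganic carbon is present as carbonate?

α₂ = 0.0373

α₂ = 1 / (1 + [H⁺]/K2 + [H⁺]²/(K1K2)) = 1 / (1 + 10^+1.40 + 10^-0.17)
   = 1 / (1 + 25.119 + 0.67608) = 1/26.795 = 0.03732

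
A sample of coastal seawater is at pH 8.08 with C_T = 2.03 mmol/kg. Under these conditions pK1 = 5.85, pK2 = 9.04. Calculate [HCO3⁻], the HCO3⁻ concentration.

α₁ = 1 / (1 + [H⁺]/K1 + K2/[H⁺]) = 1 / (1 + 10^-2.23 + 10^-0.96)
   = 1 / (1 + 0.0058884 + 0.10965) = 1/1.1155 = 0.8964
[HCO3⁻] = α₁ × DIC = 0.8964 × 2.03 = 1.82 mmol/kg

[HCO3⁻] = 1.82 mmol/kg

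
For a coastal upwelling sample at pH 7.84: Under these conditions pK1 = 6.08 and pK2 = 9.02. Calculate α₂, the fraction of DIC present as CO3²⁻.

α₂ = 1 / (1 + [H⁺]/K2 + [H⁺]²/(K1K2)) = 1 / (1 + 10^+1.18 + 10^-0.58)
   = 1 / (1 + 15.136 + 0.26303) = 1/16.399 = 0.06098

α₂ = 0.0610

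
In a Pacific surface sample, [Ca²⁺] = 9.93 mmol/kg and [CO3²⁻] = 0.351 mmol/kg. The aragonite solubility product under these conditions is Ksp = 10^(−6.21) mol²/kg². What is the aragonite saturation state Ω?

Ω = 5.65

Ksp = 10^(−6.21) = 6.166×10^-7
Ω = [Ca²⁺][CO3²⁻]/Ksp = (9.93×10^-3)(0.351×10^-3) / 6.166×10^-7 = 5.65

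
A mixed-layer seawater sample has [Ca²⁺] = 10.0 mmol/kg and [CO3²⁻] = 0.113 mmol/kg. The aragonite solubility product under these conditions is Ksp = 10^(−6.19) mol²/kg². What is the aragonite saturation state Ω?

Ksp = 10^(−6.19) = 6.457×10^-7
Ω = [Ca²⁺][CO3²⁻]/Ksp = (10.0×10^-3)(0.113×10^-3) / 6.457×10^-7 = 1.75

Ω = 1.75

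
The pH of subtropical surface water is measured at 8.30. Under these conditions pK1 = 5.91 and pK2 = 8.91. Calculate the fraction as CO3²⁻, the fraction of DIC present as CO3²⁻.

α₂ = 0.196

α₂ = 1 / (1 + [H⁺]/K2 + [H⁺]²/(K1K2)) = 1 / (1 + 10^+0.61 + 10^-1.78)
   = 1 / (1 + 4.0738 + 0.016596) = 1/5.0904 = 0.1964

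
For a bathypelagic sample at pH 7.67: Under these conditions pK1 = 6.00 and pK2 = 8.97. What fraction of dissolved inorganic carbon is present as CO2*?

α₀ = 1 / (1 + K1/[H⁺] + K1K2/[H⁺]²) = 1 / (1 + 10^+1.67 + 10^+0.37)
   = 1 / (1 + 46.774 + 2.3442) = 1/50.118 = 0.01995

α₀ = 0.0200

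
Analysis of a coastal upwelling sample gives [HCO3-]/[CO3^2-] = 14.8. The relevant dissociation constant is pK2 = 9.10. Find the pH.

From K2 = [H⁺][CO3^2-]/[HCO3-]:  pH = pK2 − log₁₀([HCO3-]/[CO3^2-])
log₁₀(14.8) = +1.170
pH = 9.10 − (+1.170) = 7.93

pH = 7.93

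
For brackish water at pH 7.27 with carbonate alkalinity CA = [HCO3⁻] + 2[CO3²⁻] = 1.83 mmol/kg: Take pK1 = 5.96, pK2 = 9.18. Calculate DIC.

CA = [HCO3⁻] + 2[CO3²⁻] = (α₁ + 2α₂)·DIC
At pH 7.27: [H⁺]/K1 = 10^-1.31 = 0.048978, K2/[H⁺] = 10^-1.91 = 0.012303
α₁ = 1/(1 + 0.048978 + 0.012303) = 1/1.0613 = 0.9423; α₂ = α₁·K2/[H⁺] = 0.01159
α₁ + 2α₂ = 0.9654
DIC = CA / (α₁ + 2α₂) = 1.83 / 0.9654 = 1.90 mmol/kg

DIC = 1.90 mmol/kg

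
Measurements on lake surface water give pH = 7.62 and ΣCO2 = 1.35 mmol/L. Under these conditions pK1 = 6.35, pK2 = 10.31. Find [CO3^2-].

[CO3²⁻] = 2.61 μmol/L

α₂ = 1 / (1 + [H⁺]/K2 + [H⁺]²/(K1K2)) = 1 / (1 + 10^+2.69 + 10^+1.42)
   = 1 / (1 + 489.78 + 26.303) = 1/517.08 = 0.001934
[CO3²⁻] = α₂ × DIC = 0.001934 × 1.35 = 0.00261 mmol/L = 2.61 μmol/L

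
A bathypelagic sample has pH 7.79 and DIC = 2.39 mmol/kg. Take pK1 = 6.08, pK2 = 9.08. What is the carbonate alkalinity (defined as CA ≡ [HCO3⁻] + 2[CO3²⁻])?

CA = [HCO3⁻] + 2[CO3²⁻] = (α₁ + 2α₂)·DIC
At pH 7.79: [H⁺]/K1 = 10^-1.71 = 0.019498, K2/[H⁺] = 10^-1.29 = 0.051286
α₁ = 1/(1 + 0.019498 + 0.051286) = 1/1.0708 = 0.9339; α₂ = α₁·K2/[H⁺] = 0.04790
α₁ + 2α₂ = 1.0297
CA = 1.0297 × 2.39 = 2.46 mmol/kg

CA = 2.46 mmol/kg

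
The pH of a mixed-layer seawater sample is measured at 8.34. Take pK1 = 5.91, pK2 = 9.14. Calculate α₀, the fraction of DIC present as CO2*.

α₀ = 0.00320

α₀ = 1 / (1 + K1/[H⁺] + K1K2/[H⁺]²) = 1 / (1 + 10^+2.43 + 10^+1.63)
   = 1 / (1 + 269.15 + 42.658) = 1/312.81 = 0.003197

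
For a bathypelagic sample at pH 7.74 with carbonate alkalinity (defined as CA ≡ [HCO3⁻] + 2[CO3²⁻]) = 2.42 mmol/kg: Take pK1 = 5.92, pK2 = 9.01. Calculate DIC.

DIC = 2.34 mmol/kg

CA = [HCO3⁻] + 2[CO3²⁻] = (α₁ + 2α₂)·DIC
At pH 7.74: [H⁺]/K1 = 10^-1.82 = 0.015136, K2/[H⁺] = 10^-1.27 = 0.053703
α₁ = 1/(1 + 0.015136 + 0.053703) = 1/1.0688 = 0.9356; α₂ = α₁·K2/[H⁺] = 0.05024
α₁ + 2α₂ = 1.0361
DIC = CA / (α₁ + 2α₂) = 2.42 / 1.0361 = 2.34 mmol/kg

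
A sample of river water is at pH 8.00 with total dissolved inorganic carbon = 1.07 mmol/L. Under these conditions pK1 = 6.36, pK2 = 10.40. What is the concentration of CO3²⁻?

α₂ = 1 / (1 + [H⁺]/K2 + [H⁺]²/(K1K2)) = 1 / (1 + 10^+2.40 + 10^+0.76)
   = 1 / (1 + 251.19 + 5.7544) = 1/257.94 = 0.003877
[CO3²⁻] = α₂ × DIC = 0.003877 × 1.07 = 0.00415 mmol/L = 4.15 μmol/L

[CO3²⁻] = 4.15 μmol/L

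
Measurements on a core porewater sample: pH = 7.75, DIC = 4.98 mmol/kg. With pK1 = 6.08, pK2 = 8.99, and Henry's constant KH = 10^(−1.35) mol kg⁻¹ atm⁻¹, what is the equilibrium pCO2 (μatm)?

α₀ = 1 / (1 + K1/[H⁺] + K1K2/[H⁺]²) = 1 / (1 + 10^+1.67 + 10^+0.43)
   = 1 / (1 + 46.774 + 2.6915) = 1/50.465 = 0.01982
[CO2*] = α₀ × DIC = 0.01982 × 4.98 = 0.09868 mmol/kg
pCO2 = [CO2*]/KH = 9.868×10^-5 / 4.467×10^-2 = 2210 μatm

pCO2 = 2210 μatm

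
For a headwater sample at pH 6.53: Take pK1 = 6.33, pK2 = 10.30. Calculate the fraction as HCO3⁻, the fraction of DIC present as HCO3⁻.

α₁ = 1 / (1 + [H⁺]/K1 + K2/[H⁺]) = 1 / (1 + 10^-0.20 + 10^-3.77)
   = 1 / (1 + 0.63096 + 0.00016982) = 1/1.6311 = 0.6131

α₁ = 0.613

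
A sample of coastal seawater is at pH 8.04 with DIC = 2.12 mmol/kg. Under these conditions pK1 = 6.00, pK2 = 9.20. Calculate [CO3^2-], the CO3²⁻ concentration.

α₂ = 1 / (1 + [H⁺]/K2 + [H⁺]²/(K1K2)) = 1 / (1 + 10^+1.16 + 10^-0.88)
   = 1 / (1 + 14.454 + 0.13183) = 1/15.586 = 0.06416
[CO3²⁻] = α₂ × DIC = 0.06416 × 2.12 = 0.136 mmol/kg

[CO3²⁻] = 0.136 mmol/kg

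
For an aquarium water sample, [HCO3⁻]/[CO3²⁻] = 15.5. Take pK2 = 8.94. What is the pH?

pH = 7.75

From K2 = [H⁺][CO3²⁻]/[HCO3⁻]:  pH = pK2 − log₁₀([HCO3⁻]/[CO3²⁻])
log₁₀(15.5) = +1.190
pH = 8.94 − (+1.190) = 7.75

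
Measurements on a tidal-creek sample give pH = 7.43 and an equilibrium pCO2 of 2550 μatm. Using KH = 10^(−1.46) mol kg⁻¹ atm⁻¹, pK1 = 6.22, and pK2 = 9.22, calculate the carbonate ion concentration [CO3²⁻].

[CO3²⁻] = 0.0233 mmol/kg

[CO2*] = KH · pCO2 = 10^(−1.46) × 2550×10^-6 = 8.842×10^-5 mol/kg
α₀ = 1/(1 + K1/[H⁺] + K1K2/[H⁺]²) = 1/(1 + 10^+1.21 + 10^-0.58) = 0.05720
DIC = [CO2*]/α₀ = 8.842×10^-5 / 0.05720 = 1.546 mmol/kg
[CO3²⁻] = α₂·DIC; α₂ = 0.01505, so [CO3²⁻] = 0.01505 × 1.546 = 0.0233 mmol/kg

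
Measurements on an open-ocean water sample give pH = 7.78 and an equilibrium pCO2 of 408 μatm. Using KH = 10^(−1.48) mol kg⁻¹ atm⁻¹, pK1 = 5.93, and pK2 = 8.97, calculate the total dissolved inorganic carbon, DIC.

[CO2*] = KH · pCO2 = 10^(−1.48) × 408×10^-6 = 1.351×10^-5 mol/kg
α₀ = 1/(1 + K1/[H⁺] + K1K2/[H⁺]²) = 1/(1 + 10^+1.85 + 10^+0.66) = 0.01309
DIC = [CO2*]/α₀ = 1.351×10^-5 / 0.01309 = 1.03 mmol/kg

DIC = 1.03 mmol/kg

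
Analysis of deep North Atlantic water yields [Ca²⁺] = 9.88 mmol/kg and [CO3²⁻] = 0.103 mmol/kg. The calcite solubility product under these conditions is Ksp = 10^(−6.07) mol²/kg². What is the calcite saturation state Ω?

Ksp = 10^(−6.07) = 8.511×10^-7
Ω = [Ca²⁺][CO3²⁻]/Ksp = (9.88×10^-3)(0.103×10^-3) / 8.511×10^-7 = 1.20

Ω = 1.20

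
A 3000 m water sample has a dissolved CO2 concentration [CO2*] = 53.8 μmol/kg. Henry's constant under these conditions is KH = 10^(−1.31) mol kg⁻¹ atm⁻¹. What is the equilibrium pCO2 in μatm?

KH = 10^(−1.31) = 4.898×10^-2 mol kg⁻¹ atm⁻¹
pCO2 = [CO2*]/KH = 53.8×10^-6 / 4.898×10^-2 = 1.10×10^-3 atm = 1100 μatm

pCO2 = 1100 μatm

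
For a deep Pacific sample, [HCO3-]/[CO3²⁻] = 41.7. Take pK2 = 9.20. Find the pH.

From K2 = [H⁺][CO3²⁻]/[HCO3-]:  pH = pK2 − log₁₀([HCO3-]/[CO3²⁻])
log₁₀(41.7) = +1.620
pH = 9.20 − (+1.620) = 7.58

pH = 7.58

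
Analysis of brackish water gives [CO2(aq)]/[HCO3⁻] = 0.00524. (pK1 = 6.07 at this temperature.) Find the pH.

From K1 = [H⁺][HCO3⁻]/[CO2(aq)]:  pH = pK1 − log₁₀([CO2(aq)]/[HCO3⁻])
log₁₀(0.00524) = -2.281
pH = 6.07 − (-2.281) = 8.35

pH = 8.35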